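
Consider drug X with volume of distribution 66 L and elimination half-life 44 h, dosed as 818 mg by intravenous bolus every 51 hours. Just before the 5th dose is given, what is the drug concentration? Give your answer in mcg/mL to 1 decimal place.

f = (1/2)^(τ/t½) = (1/2)^(51/44) ≈ 0.4478.
C₀ = D/Vd = 818/66 ≈ 12.394 mcg/mL.
Before the 5th dose, 4 doses have been given. Superposition: Cmin = C₀·(f + f² + … + f^4).
≈ 12.394 × (0.4478 + 0.2005 + 0.0898 + 0.0402) ≈ 12.394 × 0.7783 ≈ 9.646 mcg/mL.

9.6 mcg/mL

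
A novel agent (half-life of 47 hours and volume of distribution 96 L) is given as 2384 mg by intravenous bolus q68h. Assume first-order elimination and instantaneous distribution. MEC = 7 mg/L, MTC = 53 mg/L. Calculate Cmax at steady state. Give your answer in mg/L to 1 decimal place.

Over one 68-h interval, 68/47 ≈ 1.4468 half-lives elapse, leaving f ≈ 0.3668 of each dose.
Accumulation ratio R = 1/(1 − f) ≈ 1/0.6332 ≈ 1.5793.
Single-dose peak C₀ = D/Vd = 2384/96 ≈ 24.833 mg/L.
Steady-state peak Cmax,ss = C₀·R ≈ 24.833 × 1.5793 ≈ 39.219 mg/L.
Peak 39.2 mg/L vs MTC 53 mg/L: below toxic threshold.

39.2 mg/L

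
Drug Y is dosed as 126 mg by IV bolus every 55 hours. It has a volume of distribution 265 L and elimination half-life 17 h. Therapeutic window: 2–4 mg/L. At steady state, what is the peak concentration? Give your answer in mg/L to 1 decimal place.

k = ln2/t½ = ln2/17 ≈ 0.040773 h⁻¹; fraction remaining f = e^(−kτ) = e^(−0.040773×55) ≈ 0.1062.
Accumulation ratio R = 1/(1 − f) ≈ 1/0.8938 ≈ 1.1188.
Single-dose peak C₀ = D/Vd = 126/265 ≈ 0.475 mg/L.
Steady-state peak Cmax,ss = C₀·R ≈ 0.475 × 1.1188 ≈ 0.531 mg/L.
Peak 0.5 mg/L vs MTC 4 mg/L: below toxic threshold.

0.5 mg/L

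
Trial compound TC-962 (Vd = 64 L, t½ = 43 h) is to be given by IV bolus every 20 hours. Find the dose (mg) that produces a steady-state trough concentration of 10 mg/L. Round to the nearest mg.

τ/t½ = 20/43 ≈ 0.46512, so f = (1/2)^(20/43) ≈ 0.724413.
Cmin,ss = (D/Vd)·f/(1−f), so D = Cmin,ss·Vd·(1−f)/f.
D = 10 × 64 × (1−f)/f ≈ 10 × 64 × 0.38043 ≈ 243.48 mg.

243 mg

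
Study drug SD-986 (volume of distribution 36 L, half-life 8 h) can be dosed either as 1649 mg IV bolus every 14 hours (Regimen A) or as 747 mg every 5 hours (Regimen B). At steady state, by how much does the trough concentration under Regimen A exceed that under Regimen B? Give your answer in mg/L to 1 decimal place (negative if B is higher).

-18.9 mg/L

Regimen A: f = (1/2)^(14/8) ≈ 0.2973; Cmin,ss = (1649/36)·f/(1−f) ≈ 19.380 mg/L.
Regimen B: f = (1/2)^(5/8) ≈ 0.6484; Cmin,ss = (747/36)·f/(1−f) ≈ 38.266 mg/L.
Difference ≈ 19.380 − 38.266 ≈ -18.886 mg/L.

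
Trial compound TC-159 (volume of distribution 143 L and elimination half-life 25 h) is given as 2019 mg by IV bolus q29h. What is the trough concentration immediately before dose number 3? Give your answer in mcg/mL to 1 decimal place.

9.1 mcg/mL

f = (1/2)^(τ/t½) = (1/2)^(29/25) ≈ 0.4475.
C₀ = D/Vd = 2019/143 ≈ 14.119 mcg/mL.
Before the 3rd dose, 2 doses have been given. Superposition: Cmin = C₀·(f + f²).
≈ 14.119 × (0.4475 + 0.2003) ≈ 14.119 × 0.6478 ≈ 9.146 mcg/mL.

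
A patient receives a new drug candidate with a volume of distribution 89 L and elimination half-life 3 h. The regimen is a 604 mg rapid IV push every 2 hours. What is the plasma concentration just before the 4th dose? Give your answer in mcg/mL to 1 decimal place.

f = (1/2)^(τ/t½) = (1/2)^(2/3) ≈ 0.6300.
C₀ = D/Vd = 604/89 ≈ 6.787 mcg/mL.
Before the 4th dose, 3 doses have been given. Superposition: Cmin = C₀·(f + f² + … + f^3).
≈ 6.787 × (0.6300 + 0.3969 + 0.2500) ≈ 6.787 × 1.2769 ≈ 8.666 mcg/mL.

8.7 mcg/mL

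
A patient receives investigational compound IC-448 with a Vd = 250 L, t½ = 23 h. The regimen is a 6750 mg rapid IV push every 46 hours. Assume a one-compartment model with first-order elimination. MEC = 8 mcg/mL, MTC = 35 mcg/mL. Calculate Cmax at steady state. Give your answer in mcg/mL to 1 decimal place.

The dosing interval is 2 half-lives, so f = 2^(−2) = 0.25.
Accumulation ratio R = 1/(1 − f) = 1/0.75 = 4/3.
Single-dose peak C₀ = D/Vd = 6750/250 = 27 mcg/mL.
Steady-state peak Cmax,ss = C₀·R = 27 × 4/3 ≈ 36.000 mcg/mL.
Peak 36.0 mcg/mL vs MTC 35 mcg/mL: exceeds toxic threshold.

36.0 mcg/mL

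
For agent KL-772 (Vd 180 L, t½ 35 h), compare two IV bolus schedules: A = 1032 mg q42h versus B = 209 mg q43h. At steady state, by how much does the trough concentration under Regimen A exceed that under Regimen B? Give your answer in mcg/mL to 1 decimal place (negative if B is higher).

3.6 mcg/mL

Regimen A: f = (1/2)^(42/35) ≈ 0.4353; Cmin,ss = (1032/180)·f/(1−f) ≈ 4.420 mcg/mL.
Regimen B: f = (1/2)^(43/35) ≈ 0.4267; Cmin,ss = (209/180)·f/(1−f) ≈ 0.864 mcg/mL.
Difference ≈ 4.420 − 0.864 ≈ 3.556 mcg/mL.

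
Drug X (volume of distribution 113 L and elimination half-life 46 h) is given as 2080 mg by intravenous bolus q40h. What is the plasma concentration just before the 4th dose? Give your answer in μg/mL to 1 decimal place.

f = (1/2)^(τ/t½) = (1/2)^(40/46) ≈ 0.5473.
C₀ = D/Vd = 2080/113 ≈ 18.407 μg/mL.
Before the 4th dose, 3 doses have been given. Superposition: Cmin = C₀·(f + f² + … + f^3).
≈ 18.407 × (0.5473 + 0.2995 + 0.1639) ≈ 18.407 × 1.0107 ≈ 18.604 μg/mL.

18.6 μg/mL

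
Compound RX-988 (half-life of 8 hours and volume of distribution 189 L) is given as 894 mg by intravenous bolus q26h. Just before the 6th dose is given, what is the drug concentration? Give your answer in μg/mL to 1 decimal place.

0.6 μg/mL

f = (1/2)^(τ/t½) = (1/2)^(26/8) ≈ 0.1051.
C₀ = D/Vd = 894/189 ≈ 4.730 μg/mL.
Before the 6th dose, 5 doses have been given. Superposition: Cmin = C₀·(f + f² + … + f^5).
≈ 4.730 × (0.1051 + 0.0110 + 0.0012 + 0.0001 + 0.0000) ≈ 4.730 × 0.1174 ≈ 0.555 μg/mL.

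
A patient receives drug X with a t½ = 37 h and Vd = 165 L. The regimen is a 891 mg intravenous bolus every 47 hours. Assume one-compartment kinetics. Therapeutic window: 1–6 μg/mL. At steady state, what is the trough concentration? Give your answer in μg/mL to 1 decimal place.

3.8 μg/mL

τ/t½ = 47/37 ≈ 1.2703, so fraction remaining f = (1/2)^(47/37) ≈ 0.4146.
Each bolus raises the concentration by D/Vd = 891/165 ≈ 5.400 μg/mL.
Steady-state trough Cmin,ss = C₀·f/(1−f) ≈ 5.400 × 0.4146/0.5854 ≈ 3.824 μg/mL.
Trough 3.8 μg/mL vs MEC 1 μg/mL: adequate.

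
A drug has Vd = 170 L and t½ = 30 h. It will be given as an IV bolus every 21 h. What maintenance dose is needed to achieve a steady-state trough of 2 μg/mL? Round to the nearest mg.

212 mg

τ/t½ = 21/30 ≈ 0.7, so f = (1/2)^(21/30) ≈ 0.615572.
Cmin,ss = (D/Vd)·f/(1−f), so D = Cmin,ss·Vd·(1−f)/f.
D = 2 × 170 × (1−f)/f ≈ 2 × 170 × 0.62451 ≈ 212.33 mg.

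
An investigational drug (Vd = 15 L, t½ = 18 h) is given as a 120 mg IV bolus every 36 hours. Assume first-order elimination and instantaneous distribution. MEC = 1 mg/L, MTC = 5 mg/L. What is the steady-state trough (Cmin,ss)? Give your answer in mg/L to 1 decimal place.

2.7 mg/L

The dosing interval is 2 half-lives, so f = 2^(−2) = 0.25.
At steady state, R = 1/(1 − 0.25) = 4/3.
Single-dose peak C₀ = D/Vd = 120/15 = 8 mg/L.
Steady-state peak Cmax,ss = C₀·R = 8 × 4/3 ≈ 10.667 mg/L.
Steady-state trough Cmin,ss = Cmax,ss·f ≈ 10.667 × 0.25 ≈ 2.667 mg/L.
Trough 2.7 mg/L vs MEC 1 mg/L: adequate.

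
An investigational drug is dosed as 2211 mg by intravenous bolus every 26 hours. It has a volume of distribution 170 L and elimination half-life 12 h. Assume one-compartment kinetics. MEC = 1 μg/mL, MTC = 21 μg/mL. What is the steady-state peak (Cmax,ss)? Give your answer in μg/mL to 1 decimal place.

16.7 μg/mL

k = ln2/t½ = ln2/12 ≈ 0.057762 h⁻¹; fraction remaining f = e^(−kτ) = e^(−0.057762×26) ≈ 0.2227.
At steady state, accumulation factor R = 1/(1 − e^(−kτ)) ≈ 1.2865.
Each bolus raises the concentration by D/Vd = 2211/170 ≈ 13.006 μg/mL.
Cmax,ss = C₀/(1 − f) ≈ 13.006/0.7773 ≈ 16.732 μg/mL.
Peak 16.7 μg/mL vs MTC 21 μg/mL: below toxic threshold.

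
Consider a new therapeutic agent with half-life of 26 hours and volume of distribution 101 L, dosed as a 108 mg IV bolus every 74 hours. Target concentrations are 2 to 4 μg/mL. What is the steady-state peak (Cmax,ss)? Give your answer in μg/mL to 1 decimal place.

1.2 μg/mL

Over one 74-h interval, 74/26 ≈ 2.8462 half-lives elapse, leaving f ≈ 0.1391 of each dose.
Accumulation ratio R = 1/(1 − f) ≈ 1/0.8609 ≈ 1.1616.
Single-dose peak C₀ = D/Vd = 108/101 ≈ 1.069 μg/mL.
Cmax,ss = C₀/(1 − f) ≈ 1.069/0.8609 ≈ 1.242 μg/mL.
Peak 1.2 μg/mL vs MTC 4 μg/mL: below toxic threshold.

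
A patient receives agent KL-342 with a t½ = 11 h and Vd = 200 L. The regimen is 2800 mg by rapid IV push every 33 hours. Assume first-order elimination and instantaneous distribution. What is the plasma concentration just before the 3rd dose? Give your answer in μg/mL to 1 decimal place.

2.0 μg/mL

f = (1/2)^(τ/t½) = (1/2)^(33/11) ≈ 0.1250.
C₀ = D/Vd = 2800/200 ≈ 14.000 μg/mL.
Before the 3rd dose, 2 doses have been given. Superposition: Cmin = C₀·(f + f²).
≈ 14.000 × (0.1250 + 0.0156) ≈ 14.000 × 0.1406 ≈ 1.968 μg/mL.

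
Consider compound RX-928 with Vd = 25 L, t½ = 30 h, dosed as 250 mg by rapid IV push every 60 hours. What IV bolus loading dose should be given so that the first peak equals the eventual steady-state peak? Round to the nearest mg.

333 mg

f = (1/2)^(60/30) ≈ 0.250000; accumulation ratio R = 1/(1−f) ≈ 1.33333.
Loading dose to hit Cmax,ss on first dose: D_load = D_maint·R ≈ 250 × 1.33333 ≈ 333.33 mg.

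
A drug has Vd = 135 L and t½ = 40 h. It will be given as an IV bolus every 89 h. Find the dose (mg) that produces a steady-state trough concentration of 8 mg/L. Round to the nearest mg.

3969 mg

τ/t½ = 89/40 ≈ 2.225, so f = (1/2)^(89/40) ≈ 0.213899.
Cmin,ss = (D/Vd)·f/(1−f), so D = Cmin,ss·Vd·(1−f)/f.
D = 8 × 135 × (1−f)/f ≈ 8 × 135 × 3.67510 ≈ 3969.11 mg.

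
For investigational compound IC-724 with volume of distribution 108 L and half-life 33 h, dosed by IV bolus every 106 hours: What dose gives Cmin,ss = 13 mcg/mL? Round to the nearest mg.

11607 mg

τ/t½ = 106/33 ≈ 3.2121, so f = (1/2)^(106/33) ≈ 0.107908.
Cmin,ss = (D/Vd)·f/(1−f), so D = Cmin,ss·Vd·(1−f)/f.
D = 13 × 108 × (1−f)/f ≈ 13 × 108 × 8.26715 ≈ 11607.08 mg.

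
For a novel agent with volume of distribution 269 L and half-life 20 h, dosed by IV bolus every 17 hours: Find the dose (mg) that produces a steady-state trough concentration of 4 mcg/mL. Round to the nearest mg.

τ/t½ = 17/20 ≈ 0.85, so f = (1/2)^(17/20) ≈ 0.554785.
Cmin,ss = (D/Vd)·f/(1−f), so D = Cmin,ss·Vd·(1−f)/f.
D = 4 × 269 × (1−f)/f ≈ 4 × 269 × 0.80250 ≈ 863.49 mg.

863 mg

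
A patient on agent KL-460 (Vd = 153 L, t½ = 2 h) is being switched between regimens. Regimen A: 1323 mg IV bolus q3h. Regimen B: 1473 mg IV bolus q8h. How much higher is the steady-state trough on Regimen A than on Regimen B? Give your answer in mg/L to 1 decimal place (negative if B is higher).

4.1 mg/L

Regimen A: f = (1/2)^(3/2) ≈ 0.3536; Cmin,ss = (1323/153)·f/(1−f) ≈ 4.730 mg/L.
Regimen B: f = (1/2)^(8/2) ≈ 0.0625; Cmin,ss = (1473/153)·f/(1−f) ≈ 0.642 mg/L.
Difference ≈ 4.730 − 0.642 ≈ 4.088 mg/L.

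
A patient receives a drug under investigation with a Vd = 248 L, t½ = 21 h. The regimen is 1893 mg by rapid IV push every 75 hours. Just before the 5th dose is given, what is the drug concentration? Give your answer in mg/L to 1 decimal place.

0.7 mg/L

f = (1/2)^(τ/t½) = (1/2)^(75/21) ≈ 0.0841.
C₀ = D/Vd = 1893/248 ≈ 7.633 mg/L.
Before the 5th dose, 4 doses have been given. Superposition: Cmin = C₀·(f + f² + … + f^4).
≈ 7.633 × (0.0841 + 0.0071 + 0.0006 + 0.0001) ≈ 7.633 × 0.0919 ≈ 0.701 mg/L.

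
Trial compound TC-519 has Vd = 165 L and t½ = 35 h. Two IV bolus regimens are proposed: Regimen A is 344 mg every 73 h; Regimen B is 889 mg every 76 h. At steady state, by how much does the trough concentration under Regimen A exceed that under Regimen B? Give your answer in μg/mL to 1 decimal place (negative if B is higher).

-0.9 μg/mL

Regimen A: f = (1/2)^(73/35) ≈ 0.2356; Cmin,ss = (344/165)·f/(1−f) ≈ 0.643 μg/mL.
Regimen B: f = (1/2)^(76/35) ≈ 0.2220; Cmin,ss = (889/165)·f/(1−f) ≈ 1.537 μg/mL.
Difference ≈ 0.643 − 1.537 ≈ -0.894 μg/mL.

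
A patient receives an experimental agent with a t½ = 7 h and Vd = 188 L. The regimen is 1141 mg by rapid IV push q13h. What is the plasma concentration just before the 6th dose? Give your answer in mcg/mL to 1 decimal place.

2.3 mcg/mL

f = (1/2)^(τ/t½) = (1/2)^(13/7) ≈ 0.2760.
C₀ = D/Vd = 1141/188 ≈ 6.069 mcg/mL.
Before the 6th dose, 5 doses have been given. Superposition: Cmin = C₀·(f + f² + … + f^5).
≈ 6.069 × (0.2760 + 0.0762 + 0.0210 + 0.0058 + 0.0016) ≈ 6.069 × 0.3806 ≈ 2.310 mcg/mL.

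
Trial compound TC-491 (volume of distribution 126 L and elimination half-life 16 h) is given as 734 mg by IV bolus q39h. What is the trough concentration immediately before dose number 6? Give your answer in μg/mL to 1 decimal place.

1.3 μg/mL

f = (1/2)^(τ/t½) = (1/2)^(39/16) ≈ 0.1846.
C₀ = D/Vd = 734/126 ≈ 5.825 μg/mL.
Before the 6th dose, 5 doses have been given. Superposition: Cmin = C₀·(f + f² + … + f^5).
≈ 5.825 × (0.1846 + 0.0341 + 0.0063 + 0.0012 + 0.0002) ≈ 5.825 × 0.2264 ≈ 1.319 μg/mL.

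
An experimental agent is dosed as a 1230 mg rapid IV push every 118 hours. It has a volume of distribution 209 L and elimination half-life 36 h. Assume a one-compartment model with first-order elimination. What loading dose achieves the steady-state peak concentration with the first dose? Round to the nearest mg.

f = (1/2)^(118/36) ≈ 0.103108; accumulation ratio R = 1/(1−f) ≈ 1.11496.
Loading dose to hit Cmax,ss on first dose: D_load = D_maint·R ≈ 1230 × 1.11496 ≈ 1371.40 mg.

1371 mg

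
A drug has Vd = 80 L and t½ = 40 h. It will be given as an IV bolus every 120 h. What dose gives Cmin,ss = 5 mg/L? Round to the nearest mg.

τ/t½ = 120/40 ≈ 3, so f = (1/2)^(120/40) ≈ 0.125000.
Cmin,ss = (D/Vd)·f/(1−f), so D = Cmin,ss·Vd·(1−f)/f.
D = 5 × 80 × (1−f)/f ≈ 5 × 80 × 7.00000 ≈ 2800.00 mg.

2800 mg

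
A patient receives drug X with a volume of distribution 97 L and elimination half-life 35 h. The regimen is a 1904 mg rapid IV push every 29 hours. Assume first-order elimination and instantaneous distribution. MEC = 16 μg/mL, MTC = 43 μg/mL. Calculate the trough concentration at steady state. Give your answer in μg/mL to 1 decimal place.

25.3 μg/mL

Over one 29-h interval, 29/35 ≈ 0.82857 half-lives elapse, leaving f ≈ 0.5631 of each dose.
At steady state, accumulation factor R = 1/(1 − e^(−kτ)) ≈ 2.2889.
Single-dose peak C₀ = D/Vd = 1904/97 ≈ 19.629 μg/mL.
Steady-state peak Cmax,ss = C₀·R ≈ 19.629 × 2.2889 ≈ 44.929 μg/mL.
Steady-state trough Cmin,ss = Cmax,ss·f ≈ 44.929 × 0.5631 ≈ 25.300 μg/mL.
Trough 25.3 μg/mL vs MEC 16 μg/mL: adequate.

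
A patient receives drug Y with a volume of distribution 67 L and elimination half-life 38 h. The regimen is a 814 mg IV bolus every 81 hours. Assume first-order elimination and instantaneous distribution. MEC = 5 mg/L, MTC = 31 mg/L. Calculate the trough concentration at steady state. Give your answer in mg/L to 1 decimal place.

3.6 mg/L

Over one 81-h interval, 81/38 ≈ 2.1316 half-lives elapse, leaving f ≈ 0.2282 of each dose.
Each bolus raises the concentration by D/Vd = 814/67 ≈ 12.149 mg/L.
Steady-state trough Cmin,ss = C₀·f/(1−f) ≈ 12.149 × 0.2282/0.7718 ≈ 3.592 mg/L.
Trough 3.6 mg/L vs MEC 5 mg/L: subtherapeutic.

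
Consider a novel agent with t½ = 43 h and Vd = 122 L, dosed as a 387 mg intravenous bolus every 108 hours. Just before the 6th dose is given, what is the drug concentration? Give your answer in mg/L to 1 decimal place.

f = (1/2)^(τ/t½) = (1/2)^(108/43) ≈ 0.1754.
C₀ = D/Vd = 387/122 ≈ 3.172 mg/L.
Before the 6th dose, 5 doses have been given. Superposition: Cmin = C₀·(f + f² + … + f^5).
≈ 3.172 × (0.1754 + 0.0308 + 0.0054 + 0.0009 + 0.0002) ≈ 3.172 × 0.2127 ≈ 0.675 mg/L.

0.7 mg/L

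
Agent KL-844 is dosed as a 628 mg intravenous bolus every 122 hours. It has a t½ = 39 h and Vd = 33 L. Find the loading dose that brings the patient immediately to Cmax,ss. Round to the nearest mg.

709 mg

f = (1/2)^(122/39) ≈ 0.114371; accumulation ratio R = 1/(1−f) ≈ 1.12914.
Loading dose to hit Cmax,ss on first dose: D_load = D_maint·R ≈ 628 × 1.12914 ≈ 709.10 mg.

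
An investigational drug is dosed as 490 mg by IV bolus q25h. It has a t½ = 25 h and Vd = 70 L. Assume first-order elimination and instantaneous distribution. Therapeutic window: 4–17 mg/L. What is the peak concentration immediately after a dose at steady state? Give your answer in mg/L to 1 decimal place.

14.0 mg/L

τ = 25 h = 1 half-life, so f = (1/2)^1 = 0.5.
At steady state, R = 1/(1 − 0.5) = 2/1.
Single-dose peak C₀ = D/Vd = 490/70 = 7 mg/L.
Steady-state peak Cmax,ss = C₀·R = 7 × 2/1 ≈ 14.000 mg/L.
Peak 14.0 mg/L vs MTC 17 mg/L: below toxic threshold.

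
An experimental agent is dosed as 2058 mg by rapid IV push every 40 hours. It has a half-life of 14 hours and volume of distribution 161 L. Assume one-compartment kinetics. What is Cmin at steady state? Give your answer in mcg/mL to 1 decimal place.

2.0 mcg/mL

Over one 40-h interval, 40/14 ≈ 2.8571 half-lives elapse, leaving f ≈ 0.1380 of each dose.
Accumulation ratio R = 1/(1 − f) ≈ 1/0.8620 ≈ 1.1601.
Each bolus raises the concentration by D/Vd = 2058/161 ≈ 12.783 mcg/mL.
Cmax,ss = C₀/(1 − f) ≈ 12.783/0.8620 ≈ 14.829 mcg/mL.
One interval later, Cmin,ss = Cmax,ss·e^(−kτ) ≈ 14.829 × 0.1380 ≈ 2.046 mcg/mL.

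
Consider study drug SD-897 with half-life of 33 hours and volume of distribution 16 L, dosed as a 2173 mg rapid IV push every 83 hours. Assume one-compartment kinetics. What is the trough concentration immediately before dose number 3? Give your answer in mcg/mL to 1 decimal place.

27.9 mcg/mL

f = (1/2)^(τ/t½) = (1/2)^(83/33) ≈ 0.1749.
C₀ = D/Vd = 2173/16 ≈ 135.812 mcg/mL.
Before the 3rd dose, 2 doses have been given. Superposition: Cmin = C₀·(f + f²).
≈ 135.812 × (0.1749 + 0.0306) ≈ 135.812 × 0.2055 ≈ 27.909 mcg/mL.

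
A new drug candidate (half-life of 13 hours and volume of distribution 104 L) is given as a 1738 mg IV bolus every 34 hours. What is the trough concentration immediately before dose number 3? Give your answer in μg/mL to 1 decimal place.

3.2 μg/mL

f = (1/2)^(τ/t½) = (1/2)^(34/13) ≈ 0.1632.
C₀ = D/Vd = 1738/104 ≈ 16.712 μg/mL.
Before the 3rd dose, 2 doses have been given. Superposition: Cmin = C₀·(f + f²).
≈ 16.712 × (0.1632 + 0.0266) ≈ 16.712 × 0.1898 ≈ 3.172 μg/mL.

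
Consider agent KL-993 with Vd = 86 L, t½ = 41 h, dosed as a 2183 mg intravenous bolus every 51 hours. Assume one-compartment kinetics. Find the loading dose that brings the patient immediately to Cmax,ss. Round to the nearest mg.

f = (1/2)^(51/41) ≈ 0.422229; accumulation ratio R = 1/(1−f) ≈ 1.73079.
Loading dose to hit Cmax,ss on first dose: D_load = D_maint·R ≈ 2183 × 1.73079 ≈ 3778.31 mg.

3778 mg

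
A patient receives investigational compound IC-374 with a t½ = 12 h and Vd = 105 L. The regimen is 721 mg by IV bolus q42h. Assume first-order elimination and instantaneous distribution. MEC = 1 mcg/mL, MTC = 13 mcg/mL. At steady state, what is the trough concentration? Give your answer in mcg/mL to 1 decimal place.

τ/t½ = 42/12 ≈ 3.5, so fraction remaining f = (1/2)^(42/12) ≈ 0.0884.
At steady state, accumulation factor R = 1/(1 − e^(−kτ)) ≈ 1.0970.
Each bolus raises the concentration by D/Vd = 721/105 ≈ 6.867 mcg/mL.
Steady-state peak Cmax,ss = C₀·R ≈ 6.867 × 1.0970 ≈ 7.533 mcg/mL.
Steady-state trough Cmin,ss = Cmax,ss·f ≈ 7.533 × 0.0884 ≈ 0.666 mcg/mL.
Trough 0.7 mcg/mL vs MEC 1 mcg/mL: subtherapeutic.

0.7 mcg/mL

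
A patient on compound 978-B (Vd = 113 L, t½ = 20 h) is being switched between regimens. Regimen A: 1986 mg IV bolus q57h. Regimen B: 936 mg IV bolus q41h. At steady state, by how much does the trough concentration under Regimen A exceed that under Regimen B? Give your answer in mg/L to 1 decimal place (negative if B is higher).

Regimen A: f = (1/2)^(57/20) ≈ 0.1387; Cmin,ss = (1986/113)·f/(1−f) ≈ 2.830 mg/L.
Regimen B: f = (1/2)^(41/20) ≈ 0.2415; Cmin,ss = (936/113)·f/(1−f) ≈ 2.637 mg/L.
Difference ≈ 2.830 − 2.637 ≈ 0.193 mg/L.

0.2 mg/L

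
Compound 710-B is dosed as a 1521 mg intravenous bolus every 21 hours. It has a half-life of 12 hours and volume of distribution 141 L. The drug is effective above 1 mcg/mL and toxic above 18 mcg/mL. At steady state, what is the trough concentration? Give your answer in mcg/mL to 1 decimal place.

Over one 21-h interval, 21/12 ≈ 1.75 half-lives elapse, leaving f ≈ 0.2973 of each dose.
At steady state, accumulation factor R = 1/(1 − e^(−kτ)) ≈ 1.4231.
Single-dose peak C₀ = D/Vd = 1521/141 ≈ 10.787 mcg/mL.
Steady-state peak Cmax,ss = C₀·R ≈ 10.787 × 1.4231 ≈ 15.351 mcg/mL.
One interval later, Cmin,ss = Cmax,ss·e^(−kτ) ≈ 15.351 × 0.2973 ≈ 4.564 mcg/mL.
Trough 4.6 mcg/mL vs MEC 1 mcg/mL: adequate.

4.6 mcg/mL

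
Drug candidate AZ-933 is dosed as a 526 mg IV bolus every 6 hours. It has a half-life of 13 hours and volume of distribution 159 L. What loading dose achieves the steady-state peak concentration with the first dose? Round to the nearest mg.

f = (1/2)^(6/13) ≈ 0.726211; accumulation ratio R = 1/(1−f) ≈ 3.65245.
Loading dose to hit Cmax,ss on first dose: D_load = D_maint·R ≈ 526 × 3.65245 ≈ 1921.19 mg.

1921 mg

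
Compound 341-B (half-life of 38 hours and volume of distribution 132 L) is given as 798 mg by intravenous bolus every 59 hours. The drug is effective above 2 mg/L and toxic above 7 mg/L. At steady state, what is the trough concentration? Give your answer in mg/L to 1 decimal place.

k = ln2/t½ = ln2/38 ≈ 0.018241 h⁻¹; fraction remaining f = e^(−kτ) = e^(−0.018241×59) ≈ 0.3409.
At steady state, accumulation factor R = 1/(1 − e^(−kτ)) ≈ 1.5172.
Each bolus raises the concentration by D/Vd = 798/132 ≈ 6.045 mg/L.
Cmax,ss = C₀/(1 − f) ≈ 6.045/0.6591 ≈ 9.172 mg/L.
One interval later, Cmin,ss = Cmax,ss·e^(−kτ) ≈ 9.172 × 0.3409 ≈ 3.127 mg/L.
Trough 3.1 mg/L vs MEC 2 mg/L: adequate.

3.1 mg/L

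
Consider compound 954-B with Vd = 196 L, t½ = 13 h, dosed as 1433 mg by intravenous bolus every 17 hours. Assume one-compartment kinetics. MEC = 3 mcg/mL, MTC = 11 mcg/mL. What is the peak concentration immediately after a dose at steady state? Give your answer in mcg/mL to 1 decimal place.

12.3 mcg/mL

k = ln2/t½ = ln2/13 ≈ 0.053319 h⁻¹; fraction remaining f = e^(−kτ) = e^(−0.053319×17) ≈ 0.4040.
Accumulation ratio R = 1/(1 − f) ≈ 1/0.5960 ≈ 1.6779.
Each bolus raises the concentration by D/Vd = 1433/196 ≈ 7.311 mcg/mL.
Cmax,ss = C₀/(1 − f) ≈ 7.311/0.5960 ≈ 12.267 mcg/mL.
Peak 12.3 mcg/mL vs MTC 11 mcg/mL: exceeds toxic threshold.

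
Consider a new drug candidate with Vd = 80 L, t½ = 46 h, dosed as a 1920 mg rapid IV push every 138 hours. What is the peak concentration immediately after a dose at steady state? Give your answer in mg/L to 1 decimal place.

τ = 138 h = 3 half-lives, so f = (1/2)^3 = 0.125.
Accumulation ratio R = 1/(1 − f) = 1/0.875 = 8/7.
Single-dose peak C₀ = D/Vd = 1920/80 = 24 mg/L.
Steady-state peak Cmax,ss = C₀·R = 24 × 8/7 ≈ 27.429 mg/L.

27.4 mg/L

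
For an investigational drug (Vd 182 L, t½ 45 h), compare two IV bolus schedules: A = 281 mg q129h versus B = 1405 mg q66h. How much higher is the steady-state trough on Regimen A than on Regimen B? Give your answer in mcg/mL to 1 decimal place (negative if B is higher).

-4.1 mcg/mL

Regimen A: f = (1/2)^(129/45) ≈ 0.1371; Cmin,ss = (281/182)·f/(1−f) ≈ 0.245 mcg/mL.
Regimen B: f = (1/2)^(66/45) ≈ 0.3618; Cmin,ss = (1405/182)·f/(1−f) ≈ 4.376 mcg/mL.
Difference ≈ 0.245 − 4.376 ≈ -4.131 mcg/mL.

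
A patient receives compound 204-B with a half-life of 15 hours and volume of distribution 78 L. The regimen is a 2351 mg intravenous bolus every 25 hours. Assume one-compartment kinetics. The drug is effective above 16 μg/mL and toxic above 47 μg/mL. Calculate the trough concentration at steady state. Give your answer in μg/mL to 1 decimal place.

Over one 25-h interval, 25/15 ≈ 1.6667 half-lives elapse, leaving f ≈ 0.3150 of each dose.
At steady state, accumulation factor R = 1/(1 − e^(−kτ)) ≈ 1.4599.
Each bolus raises the concentration by D/Vd = 2351/78 ≈ 30.141 μg/mL.
Steady-state peak Cmax,ss = C₀·R ≈ 30.141 × 1.4599 ≈ 44.003 μg/mL.
Steady-state trough Cmin,ss = Cmax,ss·f ≈ 44.003 × 0.3150 ≈ 13.861 μg/mL.
Trough 13.9 μg/mL vs MEC 16 μg/mL: subtherapeutic.

13.9 μg/mL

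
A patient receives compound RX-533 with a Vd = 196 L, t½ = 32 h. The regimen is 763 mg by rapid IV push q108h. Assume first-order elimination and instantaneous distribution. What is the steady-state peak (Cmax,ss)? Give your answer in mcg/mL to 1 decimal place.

Over one 108-h interval, 108/32 ≈ 3.375 half-lives elapse, leaving f ≈ 0.0964 of each dose.
At steady state, accumulation factor R = 1/(1 − e^(−kτ)) ≈ 1.1067.
Each bolus raises the concentration by D/Vd = 763/196 ≈ 3.893 mcg/mL.
Steady-state peak Cmax,ss = C₀·R ≈ 3.893 × 1.1067 ≈ 4.308 mcg/mL.

4.3 mcg/mL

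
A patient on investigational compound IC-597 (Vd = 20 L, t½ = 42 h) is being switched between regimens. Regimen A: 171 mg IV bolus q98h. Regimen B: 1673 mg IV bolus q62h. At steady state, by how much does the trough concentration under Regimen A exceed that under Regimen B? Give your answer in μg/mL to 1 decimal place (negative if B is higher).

-44.8 μg/mL

Regimen A: f = (1/2)^(98/42) ≈ 0.1984; Cmin,ss = (171/20)·f/(1−f) ≈ 2.116 μg/mL.
Regimen B: f = (1/2)^(62/42) ≈ 0.3594; Cmin,ss = (1673/20)·f/(1−f) ≈ 46.931 μg/mL.
Difference ≈ 2.116 − 46.931 ≈ -44.815 μg/mL.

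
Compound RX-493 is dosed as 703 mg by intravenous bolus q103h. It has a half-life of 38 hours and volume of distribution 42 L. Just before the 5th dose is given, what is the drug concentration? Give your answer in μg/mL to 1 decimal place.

3.0 μg/mL

f = (1/2)^(τ/t½) = (1/2)^(103/38) ≈ 0.1528.
C₀ = D/Vd = 703/42 ≈ 16.738 μg/mL.
Before the 5th dose, 4 doses have been given. Superposition: Cmin = C₀·(f + f² + … + f^4).
≈ 16.738 × (0.1528 + 0.0233 + 0.0036 + 0.0005) ≈ 16.738 × 0.1802 ≈ 3.016 μg/mL.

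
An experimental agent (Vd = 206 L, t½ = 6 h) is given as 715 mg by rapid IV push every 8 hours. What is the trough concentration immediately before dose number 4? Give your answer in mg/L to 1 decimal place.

f = (1/2)^(τ/t½) = (1/2)^(8/6) ≈ 0.3969.
C₀ = D/Vd = 715/206 ≈ 3.471 mg/L.
Before the 4th dose, 3 doses have been given. Superposition: Cmin = C₀·(f + f² + … + f^3).
≈ 3.471 × (0.3969 + 0.1575 + 0.0625) ≈ 3.471 × 0.6169 ≈ 2.141 mg/L.

2.1 mg/L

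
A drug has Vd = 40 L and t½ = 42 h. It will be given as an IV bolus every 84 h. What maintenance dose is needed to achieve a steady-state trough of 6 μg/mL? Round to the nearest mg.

τ/t½ = 84/42 ≈ 2, so f = (1/2)^(84/42) ≈ 0.250000.
Cmin,ss = (D/Vd)·f/(1−f), so D = Cmin,ss·Vd·(1−f)/f.
D = 6 × 40 × (1−f)/f ≈ 6 × 40 × 3.00000 ≈ 720.00 mg.

720 mg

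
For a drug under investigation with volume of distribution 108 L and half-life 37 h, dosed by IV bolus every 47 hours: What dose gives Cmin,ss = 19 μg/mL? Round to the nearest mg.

τ/t½ = 47/37 ≈ 1.2703, so f = (1/2)^(47/37) ≈ 0.414582.
Cmin,ss = (D/Vd)·f/(1−f), so D = Cmin,ss·Vd·(1−f)/f.
D = 19 × 108 × (1−f)/f ≈ 19 × 108 × 1.41207 ≈ 2897.57 mg.

2898 mg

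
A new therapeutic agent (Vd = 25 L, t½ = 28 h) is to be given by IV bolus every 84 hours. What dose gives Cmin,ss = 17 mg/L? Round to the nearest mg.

τ/t½ = 84/28 ≈ 3, so f = (1/2)^(84/28) ≈ 0.125000.
Cmin,ss = (D/Vd)·f/(1−f), so D = Cmin,ss·Vd·(1−f)/f.
D = 17 × 25 × (1−f)/f ≈ 17 × 25 × 7.00000 ≈ 2975.00 mg.

2975 mg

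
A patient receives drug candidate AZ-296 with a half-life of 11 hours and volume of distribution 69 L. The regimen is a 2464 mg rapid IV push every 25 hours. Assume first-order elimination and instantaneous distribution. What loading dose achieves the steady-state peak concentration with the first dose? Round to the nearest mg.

3107 mg

f = (1/2)^(25/11) ≈ 0.206938; accumulation ratio R = 1/(1−f) ≈ 1.26094.
Loading dose to hit Cmax,ss on first dose: D_load = D_maint·R ≈ 2464 × 1.26094 ≈ 3106.96 mg.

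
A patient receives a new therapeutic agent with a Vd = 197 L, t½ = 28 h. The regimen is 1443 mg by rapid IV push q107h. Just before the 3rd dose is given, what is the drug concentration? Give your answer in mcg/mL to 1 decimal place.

f = (1/2)^(τ/t½) = (1/2)^(107/28) ≈ 0.0707.
C₀ = D/Vd = 1443/197 ≈ 7.325 mcg/mL.
Before the 3rd dose, 2 doses have been given. Superposition: Cmin = C₀·(f + f²).
≈ 7.325 × (0.0707 + 0.0050) ≈ 7.325 × 0.0757 ≈ 0.555 mcg/mL.

0.6 mcg/mL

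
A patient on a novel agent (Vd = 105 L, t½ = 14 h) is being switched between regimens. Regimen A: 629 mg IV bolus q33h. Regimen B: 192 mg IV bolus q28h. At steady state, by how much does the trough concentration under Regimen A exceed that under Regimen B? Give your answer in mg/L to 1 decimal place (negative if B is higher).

Regimen A: f = (1/2)^(33/14) ≈ 0.1952; Cmin,ss = (629/105)·f/(1−f) ≈ 1.453 mg/L.
Regimen B: f = (1/2)^(28/14) ≈ 0.2500; Cmin,ss = (192/105)·f/(1−f) ≈ 0.610 mg/L.
Difference ≈ 1.453 − 0.610 ≈ 0.843 mg/L.

0.8 mg/L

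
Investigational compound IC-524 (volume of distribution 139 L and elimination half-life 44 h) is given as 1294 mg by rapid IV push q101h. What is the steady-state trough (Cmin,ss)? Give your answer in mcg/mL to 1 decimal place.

2.4 mcg/mL

k = ln2/t½ = ln2/44 ≈ 0.015753 h⁻¹; fraction remaining f = e^(−kτ) = e^(−0.015753×101) ≈ 0.2037.
At steady state, accumulation factor R = 1/(1 − e^(−kτ)) ≈ 1.2558.
Single-dose peak C₀ = D/Vd = 1294/139 ≈ 9.309 mcg/mL.
Cmax,ss = C₀/(1 − f) ≈ 9.309/0.7963 ≈ 11.690 mcg/mL.
Steady-state trough Cmin,ss = Cmax,ss·f ≈ 11.690 × 0.2037 ≈ 2.381 mcg/mL.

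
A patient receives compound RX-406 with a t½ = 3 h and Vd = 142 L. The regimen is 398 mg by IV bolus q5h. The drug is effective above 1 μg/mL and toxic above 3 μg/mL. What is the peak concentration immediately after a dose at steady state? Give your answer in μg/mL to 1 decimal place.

4.1 μg/mL

Over one 5-h interval, 5/3 ≈ 1.6667 half-lives elapse, leaving f ≈ 0.3150 of each dose.
Accumulation ratio R = 1/(1 − f) ≈ 1/0.6850 ≈ 1.4599.
Each bolus raises the concentration by D/Vd = 398/142 ≈ 2.803 μg/mL.
Steady-state peak Cmax,ss = C₀·R ≈ 2.803 × 1.4599 ≈ 4.092 μg/mL.
Peak 4.1 μg/mL vs MTC 3 μg/mL: exceeds toxic threshold.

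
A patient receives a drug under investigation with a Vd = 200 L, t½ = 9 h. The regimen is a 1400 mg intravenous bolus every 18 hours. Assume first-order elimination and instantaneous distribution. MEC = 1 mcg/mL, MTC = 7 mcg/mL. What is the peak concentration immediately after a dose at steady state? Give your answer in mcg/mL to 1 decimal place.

9.3 mcg/mL

The dosing interval is 2 half-lives, so f = 2^(−2) = 0.25.
Accumulation ratio R = 1/(1 − f) = 1/0.75 = 4/3.
Single-dose peak C₀ = D/Vd = 1400/200 = 7 mcg/mL.
Steady-state peak Cmax,ss = C₀·R = 7 × 4/3 ≈ 9.333 mcg/mL.
Peak 9.3 mcg/mL vs MTC 7 mcg/mL: exceeds toxic threshold.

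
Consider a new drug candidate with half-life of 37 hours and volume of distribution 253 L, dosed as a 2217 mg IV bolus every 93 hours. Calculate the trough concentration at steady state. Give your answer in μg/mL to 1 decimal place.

Over one 93-h interval, 93/37 ≈ 2.5135 half-lives elapse, leaving f ≈ 0.1751 of each dose.
Accumulation ratio R = 1/(1 − f) ≈ 1/0.8249 ≈ 1.2123.
Each bolus raises the concentration by D/Vd = 2217/253 ≈ 8.763 μg/mL.
Steady-state peak Cmax,ss = C₀·R ≈ 8.763 × 1.2123 ≈ 10.623 μg/mL.
One interval later, Cmin,ss = Cmax,ss·e^(−kτ) ≈ 10.623 × 0.1751 ≈ 1.860 μg/mL.

1.9 μg/mL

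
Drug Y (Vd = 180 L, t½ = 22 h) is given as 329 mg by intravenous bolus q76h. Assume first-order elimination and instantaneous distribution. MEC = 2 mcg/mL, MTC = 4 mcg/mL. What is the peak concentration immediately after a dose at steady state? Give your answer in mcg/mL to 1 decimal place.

2.0 mcg/mL

k = ln2/t½ = ln2/22 ≈ 0.031507 h⁻¹; fraction remaining f = e^(−kτ) = e^(−0.031507×76) ≈ 0.0912.
Accumulation ratio R = 1/(1 − f) ≈ 1/0.9088 ≈ 1.1004.
Single-dose peak C₀ = D/Vd = 329/180 ≈ 1.828 mcg/mL.
Steady-state peak Cmax,ss = C₀·R ≈ 1.828 × 1.1004 ≈ 2.012 mcg/mL.
Peak 2.0 mcg/mL vs MTC 4 mcg/mL: below toxic threshold.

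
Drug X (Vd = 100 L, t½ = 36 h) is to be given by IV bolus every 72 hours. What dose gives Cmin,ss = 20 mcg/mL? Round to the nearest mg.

τ/t½ = 72/36 ≈ 2, so f = (1/2)^(72/36) ≈ 0.250000.
Cmin,ss = (D/Vd)·f/(1−f), so D = Cmin,ss·Vd·(1−f)/f.
D = 20 × 100 × (1−f)/f ≈ 20 × 100 × 3.00000 ≈ 6000.00 mg.

6000 mg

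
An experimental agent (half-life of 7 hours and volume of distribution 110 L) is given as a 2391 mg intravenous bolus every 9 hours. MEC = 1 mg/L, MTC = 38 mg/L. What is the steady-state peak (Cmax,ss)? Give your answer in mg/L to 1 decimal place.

36.9 mg/L

Over one 9-h interval, 9/7 ≈ 1.2857 half-lives elapse, leaving f ≈ 0.4102 of each dose.
Accumulation ratio R = 1/(1 − f) ≈ 1/0.5898 ≈ 1.6955.
Each bolus raises the concentration by D/Vd = 2391/110 ≈ 21.736 mg/L.
Steady-state peak Cmax,ss = C₀·R ≈ 21.736 × 1.6955 ≈ 36.853 mg/L.
Peak 36.9 mg/L vs MTC 38 mg/L: below toxic threshold.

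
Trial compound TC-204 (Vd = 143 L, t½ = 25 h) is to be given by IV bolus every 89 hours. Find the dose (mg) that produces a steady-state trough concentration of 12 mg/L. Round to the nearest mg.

18523 mg

τ/t½ = 89/25 ≈ 3.56, so f = (1/2)^(89/25) ≈ 0.084788.
Cmin,ss = (D/Vd)·f/(1−f), so D = Cmin,ss·Vd·(1−f)/f.
D = 12 × 143 × (1−f)/f ≈ 12 × 143 × 10.79412 ≈ 18522.71 mg.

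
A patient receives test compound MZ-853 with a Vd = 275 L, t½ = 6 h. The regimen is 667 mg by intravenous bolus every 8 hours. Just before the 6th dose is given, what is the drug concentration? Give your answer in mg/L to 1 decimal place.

f = (1/2)^(τ/t½) = (1/2)^(8/6) ≈ 0.3969.
C₀ = D/Vd = 667/275 ≈ 2.425 mg/L.
Before the 6th dose, 5 doses have been given. Superposition: Cmin = C₀·(f + f² + … + f^5).
≈ 2.425 × (0.3969 + 0.1575 + 0.0625 + 0.0248 + 0.0098) ≈ 2.425 × 0.6515 ≈ 1.580 mg/L.

1.6 mg/L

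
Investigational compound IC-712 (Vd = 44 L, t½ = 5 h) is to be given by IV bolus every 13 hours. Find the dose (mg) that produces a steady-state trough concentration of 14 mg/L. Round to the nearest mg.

3119 mg

τ/t½ = 13/5 ≈ 2.6, so f = (1/2)^(13/5) ≈ 0.164938.
Cmin,ss = (D/Vd)·f/(1−f), so D = Cmin,ss·Vd·(1−f)/f.
D = 14 × 44 × (1−f)/f ≈ 14 × 44 × 5.06288 ≈ 3118.73 mg.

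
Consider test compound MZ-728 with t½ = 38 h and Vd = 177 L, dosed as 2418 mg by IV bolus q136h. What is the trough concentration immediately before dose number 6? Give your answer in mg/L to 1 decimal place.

1.2 mg/L

f = (1/2)^(τ/t½) = (1/2)^(136/38) ≈ 0.0837.
C₀ = D/Vd = 2418/177 ≈ 13.661 mg/L.
Before the 6th dose, 5 doses have been given. Superposition: Cmin = C₀·(f + f² + … + f^5).
≈ 13.661 × (0.0837 + 0.0070 + 0.0006 + 0.0000 + 0.0000) ≈ 13.661 × 0.0913 ≈ 1.247 mg/L.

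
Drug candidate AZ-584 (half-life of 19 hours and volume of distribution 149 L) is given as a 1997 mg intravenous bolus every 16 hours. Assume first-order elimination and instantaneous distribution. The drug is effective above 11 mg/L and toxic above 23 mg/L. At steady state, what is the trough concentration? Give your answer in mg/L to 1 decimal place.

k = ln2/t½ = ln2/19 ≈ 0.036481 h⁻¹; fraction remaining f = e^(−kτ) = e^(−0.036481×16) ≈ 0.5578.
Each bolus raises the concentration by D/Vd = 1997/149 ≈ 13.403 mg/L.
Steady-state trough Cmin,ss = C₀·f/(1−f) ≈ 13.403 × 0.5578/0.4422 ≈ 16.907 mg/L.
Trough 16.9 mg/L vs MEC 11 mg/L: adequate.

16.9 mg/L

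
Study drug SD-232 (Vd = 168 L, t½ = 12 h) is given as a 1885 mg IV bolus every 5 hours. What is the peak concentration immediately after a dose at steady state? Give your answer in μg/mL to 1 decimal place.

44.7 μg/mL

Over one 5-h interval, 5/12 ≈ 0.41667 half-lives elapse, leaving f ≈ 0.7492 of each dose.
At steady state, accumulation factor R = 1/(1 − e^(−kτ)) ≈ 3.9872.
Each bolus raises the concentration by D/Vd = 1885/168 ≈ 11.220 μg/mL.
Steady-state peak Cmax,ss = C₀·R ≈ 11.220 × 3.9872 ≈ 44.736 μg/mL.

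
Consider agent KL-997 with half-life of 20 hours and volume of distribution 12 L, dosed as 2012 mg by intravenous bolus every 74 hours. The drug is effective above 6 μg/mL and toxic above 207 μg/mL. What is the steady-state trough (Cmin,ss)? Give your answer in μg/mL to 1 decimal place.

14.0 μg/mL

Over one 74-h interval, 74/20 ≈ 3.7 half-lives elapse, leaving f ≈ 0.0769 of each dose.
At steady state, accumulation factor R = 1/(1 − e^(−kτ)) ≈ 1.0833.
Single-dose peak C₀ = D/Vd = 2012/12 ≈ 167.667 μg/mL.
Cmax,ss = C₀/(1 − f) ≈ 167.667/0.9231 ≈ 181.635 μg/mL.
Steady-state trough Cmin,ss = Cmax,ss·f ≈ 181.635 × 0.0769 ≈ 13.968 μg/mL.
Trough 14.0 μg/mL vs MEC 6 μg/mL: adequate.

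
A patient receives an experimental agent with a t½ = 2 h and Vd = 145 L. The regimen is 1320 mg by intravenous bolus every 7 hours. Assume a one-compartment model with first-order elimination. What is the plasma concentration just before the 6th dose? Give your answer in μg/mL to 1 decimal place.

0.9 μg/mL

f = (1/2)^(τ/t½) = (1/2)^(7/2) ≈ 0.0884.
C₀ = D/Vd = 1320/145 ≈ 9.103 μg/mL.
Before the 6th dose, 5 doses have been given. Superposition: Cmin = C₀·(f + f² + … + f^5).
≈ 9.103 × (0.0884 + 0.0078 + 0.0007 + 0.0001 + 0.0000) ≈ 9.103 × 0.0970 ≈ 0.883 μg/mL.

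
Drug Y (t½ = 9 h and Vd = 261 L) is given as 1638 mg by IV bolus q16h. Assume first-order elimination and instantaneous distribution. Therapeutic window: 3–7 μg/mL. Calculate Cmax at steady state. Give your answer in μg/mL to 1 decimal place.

k = ln2/t½ = ln2/9 ≈ 0.077016 h⁻¹; fraction remaining f = e^(−kτ) = e^(−0.077016×16) ≈ 0.2916.
Accumulation ratio R = 1/(1 − f) ≈ 1/0.7084 ≈ 1.4116.
Single-dose peak C₀ = D/Vd = 1638/261 ≈ 6.276 μg/mL.
Steady-state peak Cmax,ss = C₀·R ≈ 6.276 × 1.4116 ≈ 8.859 μg/mL.
Peak 8.9 μg/mL vs MTC 7 μg/mL: exceeds toxic threshold.

8.9 μg/mL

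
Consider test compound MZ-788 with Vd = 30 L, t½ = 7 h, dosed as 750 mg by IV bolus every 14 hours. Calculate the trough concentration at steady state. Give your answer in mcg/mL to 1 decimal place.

8.3 mcg/mL

The dosing interval is 2 half-lives, so f = 2^(−2) = 0.25.
Accumulation ratio R = 1/(1 − f) = 1/0.75 = 4/3.
Single-dose peak C₀ = D/Vd = 750/30 = 25 mcg/mL.
Steady-state peak Cmax,ss = C₀·R = 25 × 4/3 ≈ 33.333 mcg/mL.
Steady-state trough Cmin,ss = Cmax,ss·f ≈ 33.333 × 0.25 ≈ 8.333 mcg/mL.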